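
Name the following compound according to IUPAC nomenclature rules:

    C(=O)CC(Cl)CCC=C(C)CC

3-chloro-7-methylnon-6-enal

Counting along the main chain through the –CHO group and the multiple bond gives 9 carbons: the parent is nonane.
The highest-priority functional group is an aldehyde (terminal –CHO), so the name ends in -al.
A C=C double bond in the chain gives the infix -ene-.
Number the chain so that the aldehyde carbon is C-1 by definition.
This places the double bond between C-6 and C-7; a chloro group at C-3; a methyl group at C-7.
Substituent prefixes are cited in alphabetical order (multiplying prefixes like di-/tri- are ignored for ordering).
The name is 3-chloro-7-methylnon-6-enal.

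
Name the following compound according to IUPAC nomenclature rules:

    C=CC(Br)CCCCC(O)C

7-bromonon-8-en-2-ol

Counting along the main chain through the –OH group and the multiple bond gives 9 carbons: the parent is nonane.
The highest-priority functional group is an alcohol (–OH), so the name ends in -ol.
The chain contains a C=C double bond, so the unsaturation ending is -ene.
Choose the numbering such that numbering from this end puts the hydroxyl group at C-2 rather than C-8.
With this numbering: the hydroxyl at C-2; the double bond between C-8 and C-9; a bromo group at C-7.
Putting it together: 7-bromonon-8-en-2-ol.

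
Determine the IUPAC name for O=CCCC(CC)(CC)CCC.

4,4-diethylheptanal

The longest carbon chain that includes the –CHO group has 7 carbons, so the parent hydride is heptane.
The principal characteristic group is an aldehyde (terminal –CHO), named with the suffix -al.
Number the chain so that the aldehyde carbon is C-1 by definition.
That gives two ethyl groups at C-4.
The name is 4,4-diethylheptanal.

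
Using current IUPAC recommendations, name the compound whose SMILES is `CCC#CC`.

The longest chain bearing the multiple bond is 5 carbons long (pentane).
There is one C≡C triple bond, indicated by the ending -yne.
The numbering direction is chosen so that numbering from this end puts the triple bond at C-2 rather than C-3.
That gives the triple bond between C-2 and C-3.
Assembling the pieces gives pent-2-yne.

pent-2-yne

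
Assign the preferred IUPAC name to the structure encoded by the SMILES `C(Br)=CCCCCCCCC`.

Counting along the main chain through the multiple bond gives 10 carbons: the parent is decane.
A C=C double bond in the chain gives the infix -ene-.
Number the chain so that numbering from this end puts the double bond at C-1 rather than C-9.
This places the double bond between C-1 and C-2; a bromo group at C-1.
The name is 1-bromodec-1-ene.

1-bromodec-1-ene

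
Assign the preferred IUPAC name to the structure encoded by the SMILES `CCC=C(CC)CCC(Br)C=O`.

The longest chain bearing the –CHO group and the multiple bond is 8 carbons long (octane).
The principal characteristic group is an aldehyde (terminal –CHO), named with the suffix -al.
A C=C double bond in the chain gives the infix -ene-.
The numbering direction is chosen so that the aldehyde carbon is C-1 by definition.
That gives the double bond between C-5 and C-6; a bromo group at C-2; an ethyl group at C-5.
Substituent prefixes are cited in alphabetical order (multiplying prefixes like di-/tri- are ignored for ordering).
Putting it together: 2-bromo-5-ethyloct-5-enal.

2-bromo-5-ethyloct-5-enal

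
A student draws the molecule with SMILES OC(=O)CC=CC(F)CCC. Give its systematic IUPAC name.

5-fluorooct-3-enoic acid

Counting along the main chain through the –COOH group and the multiple bond gives 8 carbons: the parent is octane.
The principal characteristic group is a carboxylic acid (terminal –COOH), named with the suffix -oic acid.
The chain contains a C=C double bond, so the unsaturation ending is -ene.
The numbering direction is chosen so that the carboxylic acid carbon is C-1 by definition.
With this numbering: the double bond between C-3 and C-4; a fluoro group at C-5.
The name is 5-fluorooct-3-enoic acid.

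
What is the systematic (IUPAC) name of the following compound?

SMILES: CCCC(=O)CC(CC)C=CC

6-ethylnon-7-en-4-one

The longest carbon chain that includes the carbonyl and the multiple bond has 9 carbons, so the parent hydride is nonane.
The highest-priority functional group is a ketone (C=O on an internal carbon), so the name ends in -one.
The chain contains a C=C double bond, so the unsaturation ending is -ene.
Choose the numbering such that numbering from this end puts the carbonyl group at C-4 rather than C-6.
This places the carbonyl at C-4; the double bond between C-7 and C-8; an ethyl group at C-6.
Assembling the pieces gives 6-ethylnon-7-en-4-one.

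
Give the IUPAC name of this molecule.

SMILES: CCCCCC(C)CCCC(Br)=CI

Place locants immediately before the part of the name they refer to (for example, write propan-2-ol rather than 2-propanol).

2-bromo-1-iodo-6-methylundec-1-ene

Counting along the main chain through the multiple bond gives 11 carbons: the parent is undecane.
There is one C=C double bond, indicated by the ending -ene.
The numbering direction is chosen so that numbering from this end puts the double bond at C-1 rather than C-10.
With this numbering: the double bond between C-1 and C-2; a bromo group at C-2; an iodo group at C-1; a methyl group at C-6.
The substituents are ordered alphabetically, ignoring any di-/tri- multipliers.
Putting it together: 2-bromo-1-iodo-6-methylundec-1-ene.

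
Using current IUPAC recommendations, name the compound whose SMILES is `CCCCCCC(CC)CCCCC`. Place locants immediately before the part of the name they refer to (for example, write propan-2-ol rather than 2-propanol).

The parent chain contains 12 carbons (dodecane).
Number the chain so that the substituent locant set {6} is lower than {7} at the first point of difference.
This places an ethyl group at C-6.
Putting it together: 6-ethyldodecane.

6-ethyldodecane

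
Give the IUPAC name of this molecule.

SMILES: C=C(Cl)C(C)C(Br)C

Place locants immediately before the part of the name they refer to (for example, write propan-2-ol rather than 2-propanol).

4-bromo-2-chloro-3-methylpent-1-ene

The longest carbon chain that includes the multiple bond has 5 carbons, so the parent hydride is pentane.
There is one C=C double bond, indicated by the ending -ene.
Choose the numbering such that numbering from this end puts the double bond at C-1 rather than C-4.
That gives the double bond between C-1 and C-2; a bromo group at C-4; a chloro group at C-2; a methyl group at C-3.
Prefixes are listed alphabetically: bromo, chloro, methyl.
The name is 4-bromo-2-chloro-3-methylpent-1-ene.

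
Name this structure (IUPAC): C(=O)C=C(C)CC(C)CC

The longest chain bearing the –CHO group and the multiple bond is 7 carbons long (heptane).
The principal characteristic group is an aldehyde (terminal –CHO), named with the suffix -al.
There is one C=C double bond, indicated by the ending -ene.
Choose the numbering such that the aldehyde carbon is C-1 by definition.
This places the double bond between C-2 and C-3; methyl groups at C-3 and C-5.
Putting it together: 3,5-dimethylhept-2-enal.

3,5-dimethylhept-2-enal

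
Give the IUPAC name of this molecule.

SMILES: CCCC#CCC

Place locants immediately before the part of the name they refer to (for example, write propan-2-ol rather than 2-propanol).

hept-3-yne

The longest carbon chain that includes the multiple bond has 7 carbons, so the parent hydride is heptane.
A C≡C triple bond in the chain gives the infix -yne-.
Choose the numbering such that numbering from this end puts the triple bond at C-3 rather than C-4.
That gives the triple bond between C-3 and C-4.
Putting it together: hept-3-yne.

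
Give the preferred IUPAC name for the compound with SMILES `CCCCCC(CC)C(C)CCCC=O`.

The longest chain bearing the –CHO group is 11 carbons long (undecane).
The highest-priority functional group is an aldehyde (terminal –CHO), so the name ends in -al.
The numbering direction is chosen so that the aldehyde carbon is C-1 by definition.
With this numbering: an ethyl group at C-6; a methyl group at C-5.
The substituents are ordered alphabetically, ignoring any di-/tri- multipliers.
Assembling the pieces gives 6-ethyl-5-methylundecanal.

6-ethyl-5-methylundecanal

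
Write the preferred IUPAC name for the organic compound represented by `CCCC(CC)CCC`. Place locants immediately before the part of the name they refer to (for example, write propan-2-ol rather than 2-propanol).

The parent chain contains 7 carbons (heptane).
Both numbering directions give the same locant set; either may be used.
That gives an ethyl group at C-4.
The name is 4-ethylheptane.

4-ethylheptane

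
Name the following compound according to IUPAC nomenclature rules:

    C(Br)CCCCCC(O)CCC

10-bromodecan-4-ol

The longest chain bearing the –OH group is 10 carbons long (decane).
An alcohol (–OH) is the principal characteristic group, giving the suffix -ol.
Choose the numbering such that numbering from this end puts the hydroxyl group at C-4 rather than C-7.
That gives the hydroxyl at C-4; a bromo group at C-10.
Putting it together: 10-bromodecan-4-ol.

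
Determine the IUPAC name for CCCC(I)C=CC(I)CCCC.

The longest chain bearing the multiple bond is 11 carbons long (undecane).
A C=C double bond in the chain gives the infix -ene-.
Number the chain so that numbering from this end puts the double bond at C-5 rather than C-6.
That gives the double bond between C-5 and C-6; iodo groups at C-4 and C-7.
The name is 4,7-diiodoundec-5-ene.

4,7-diiodoundec-5-ene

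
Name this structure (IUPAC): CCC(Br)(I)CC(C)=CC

The longest chain bearing the multiple bond is 7 carbons long (heptane).
The chain contains a C=C double bond, so the unsaturation ending is -ene.
Number the chain so that numbering from this end puts the double bond at C-2 rather than C-5.
With this numbering: the double bond between C-2 and C-3; a bromo group at C-5; an iodo group at C-5; a methyl group at C-3.
Substituent prefixes are cited in alphabetical order (multiplying prefixes like di-/tri- are ignored for ordering).
Assembling the pieces gives 5-bromo-5-iodo-3-methylhept-2-ene.

5-bromo-5-iodo-3-methylhept-2-ene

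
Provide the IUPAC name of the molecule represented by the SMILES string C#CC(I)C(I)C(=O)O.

2,3-diiodopent-4-ynoic acid

The longest carbon chain that includes the –COOH group and the multiple bond has 5 carbons, so the parent hydride is pentane.
The highest-priority functional group is a carboxylic acid (terminal –COOH), so the name ends in -oic acid.
The chain contains a C≡C triple bond, so the unsaturation ending is -yne.
Choose the numbering such that the carboxylic acid carbon is C-1 by definition.
With this numbering: the triple bond between C-4 and C-5; iodo groups at C-2 and C-3.
The name is 2,3-diiodopent-4-ynoic acid.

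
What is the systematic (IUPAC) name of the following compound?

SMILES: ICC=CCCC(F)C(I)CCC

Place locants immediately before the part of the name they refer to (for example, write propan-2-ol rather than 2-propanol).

Counting along the main chain through the multiple bond gives 10 carbons: the parent is decane.
There is one C=C double bond, indicated by the ending -ene.
Choose the numbering such that numbering from this end puts the double bond at C-2 rather than C-8.
With this numbering: the double bond between C-2 and C-3; a fluoro group at C-6; iodo groups at C-1 and C-7.
Substituent prefixes are cited in alphabetical order (multiplying prefixes like di-/tri- are ignored for ordering).
Putting it together: 6-fluoro-1,7-diiododec-2-ene.

6-fluoro-1,7-diiododec-2-ene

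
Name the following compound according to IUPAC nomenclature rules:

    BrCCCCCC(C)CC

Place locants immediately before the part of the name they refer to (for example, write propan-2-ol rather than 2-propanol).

1-bromo-6-methyloctane

The longest carbon chain is 8 atoms: the parent is octane.
Number the chain so that the substituent locant set {1,6} is lower than {3,8} at the first point of difference.
With this numbering: a bromo group at C-1; a methyl group at C-6.
Prefixes are listed alphabetically: bromo, methyl.
The name is 1-bromo-6-methyloctane.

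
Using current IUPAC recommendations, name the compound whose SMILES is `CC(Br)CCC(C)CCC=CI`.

Counting along the main chain through the multiple bond gives 9 carbons: the parent is nonane.
There is one C=C double bond, indicated by the ending -ene.
Number the chain so that numbering from this end puts the double bond at C-1 rather than C-8.
With this numbering: the double bond between C-1 and C-2; a bromo group at C-8; an iodo group at C-1; a methyl group at C-5.
Substituent prefixes are cited in alphabetical order (multiplying prefixes like di-/tri- are ignored for ordering).
Putting it together: 8-bromo-1-iodo-5-methylnon-1-ene.

8-bromo-1-iodo-5-methylnon-1-ene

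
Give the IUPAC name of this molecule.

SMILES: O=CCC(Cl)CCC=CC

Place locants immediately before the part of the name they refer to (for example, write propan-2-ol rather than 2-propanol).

3-chlorooct-6-enal

The longest carbon chain that includes the –CHO group and the multiple bond has 8 carbons, so the parent hydride is octane.
An aldehyde (terminal –CHO) is the principal characteristic group, giving the suffix -al.
There is one C=C double bond, indicated by the ending -ene.
Number the chain so that the aldehyde carbon is C-1 by definition.
With this numbering: the double bond between C-6 and C-7; a chloro group at C-3.
The name is 3-chlorooct-6-enal.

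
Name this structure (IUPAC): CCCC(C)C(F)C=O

2-fluoro-3-methylhexanal

Counting along the main chain through the –CHO group gives 6 carbons: the parent is hexane.
The highest-priority functional group is an aldehyde (terminal –CHO), so the name ends in -al.
The numbering direction is chosen so that the aldehyde carbon is C-1 by definition.
That gives a fluoro group at C-2; a methyl group at C-3.
The substituents are ordered alphabetically, ignoring any di-/tri- multipliers.
The name is 2-fluoro-3-methylhexanal.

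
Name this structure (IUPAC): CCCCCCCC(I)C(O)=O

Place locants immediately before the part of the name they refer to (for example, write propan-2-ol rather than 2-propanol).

Counting along the main chain through the –COOH group gives 9 carbons: the parent is nonane.
The highest-priority functional group is a carboxylic acid (terminal –COOH), so the name ends in -oic acid.
Number the chain so that the carboxylic acid carbon is C-1 by definition.
That gives an iodo group at C-2.
The name is 2-iodononanoic acid.

2-iodononanoic acid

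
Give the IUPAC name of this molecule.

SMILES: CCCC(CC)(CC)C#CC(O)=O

4,4-diethylhept-2-ynoic acid

The longest chain bearing the –COOH group and the multiple bond is 7 carbons long (heptane).
The highest-priority functional group is a carboxylic acid (terminal –COOH), so the name ends in -oic acid.
A C≡C triple bond in the chain gives the infix -yne-.
The numbering direction is chosen so that the carboxylic acid carbon is C-1 by definition.
With this numbering: the triple bond between C-2 and C-3; two ethyl groups at C-4.
Putting it together: 4,4-diethylhept-2-ynoic acid.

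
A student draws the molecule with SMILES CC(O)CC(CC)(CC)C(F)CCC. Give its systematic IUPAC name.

4,4-diethyl-5-fluorooctan-2-ol

The longest chain bearing the –OH group is 8 carbons long (octane).
The highest-priority functional group is an alcohol (–OH), so the name ends in -ol.
Choose the numbering such that numbering from this end puts the hydroxyl group at C-2 rather than C-7.
With this numbering: the hydroxyl at C-2; two ethyl groups at C-4; a fluoro group at C-5.
Substituent prefixes are cited in alphabetical order (multiplying prefixes like di-/tri- are ignored for ordering).
The name is 4,4-diethyl-5-fluorooctan-2-ol.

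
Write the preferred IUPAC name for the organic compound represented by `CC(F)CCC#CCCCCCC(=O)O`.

The longest chain bearing the –COOH group and the multiple bond is 12 carbons long (dodecane).
The principal characteristic group is a carboxylic acid (terminal –COOH), named with the suffix -oic acid.
There is one C≡C triple bond, indicated by the ending -yne.
Choose the numbering such that the carboxylic acid carbon is C-1 by definition.
With this numbering: the triple bond between C-7 and C-8; a fluoro group at C-11.
Assembling the pieces gives 11-fluorododec-7-ynoic acid.

11-fluorododec-7-ynoic acid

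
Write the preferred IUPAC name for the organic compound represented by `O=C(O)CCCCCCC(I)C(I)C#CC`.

The longest carbon chain that includes the –COOH group and the multiple bond has 12 carbons, so the parent hydride is dodecane.
A carboxylic acid (terminal –COOH) is the principal characteristic group, giving the suffix -oic acid.
A C≡C triple bond in the chain gives the infix -yne-.
Choose the numbering such that the carboxylic acid carbon is C-1 by definition.
This places the triple bond between C-10 and C-11; iodo groups at C-8 and C-9.
The name is 8,9-diiodododec-10-ynoic acid.

8,9-diiodododec-10-ynoic acid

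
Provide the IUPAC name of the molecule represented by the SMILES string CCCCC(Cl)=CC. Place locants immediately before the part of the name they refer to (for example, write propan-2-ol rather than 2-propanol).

The longest carbon chain that includes the multiple bond has 7 carbons, so the parent hydride is heptane.
A C=C double bond in the chain gives the infix -ene-.
The numbering direction is chosen so that numbering from this end puts the double bond at C-2 rather than C-5.
With this numbering: the double bond between C-2 and C-3; a chloro group at C-3.
Assembling the pieces gives 3-chlorohept-2-ene.

3-chlorohept-2-ene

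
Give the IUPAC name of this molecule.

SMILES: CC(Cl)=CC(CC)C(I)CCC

Counting along the main chain through the multiple bond gives 8 carbons: the parent is octane.
A C=C double bond in the chain gives the infix -ene-.
Number the chain so that numbering from this end puts the double bond at C-2 rather than C-6.
That gives the double bond between C-2 and C-3; a chloro group at C-2; an ethyl group at C-4; an iodo group at C-5.
Substituent prefixes are cited in alphabetical order (multiplying prefixes like di-/tri- are ignored for ordering).
The name is 2-chloro-4-ethyl-5-iodooct-2-ene.

2-chloro-4-ethyl-5-iodooct-2-ene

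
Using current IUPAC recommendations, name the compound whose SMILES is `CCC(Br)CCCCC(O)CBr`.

1,7-dibromononan-2-ol

Counting along the main chain through the –OH group gives 9 carbons: the parent is nonane.
An alcohol (–OH) is the principal characteristic group, giving the suffix -ol.
Number the chain so that numbering from this end puts the hydroxyl group at C-2 rather than C-8.
That gives the hydroxyl at C-2; bromo groups at C-1 and C-7.
Putting it together: 1,7-dibromononan-2-ol.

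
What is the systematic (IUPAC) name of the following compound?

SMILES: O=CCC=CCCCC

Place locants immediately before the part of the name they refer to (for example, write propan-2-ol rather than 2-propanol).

The longest chain bearing the –CHO group and the multiple bond is 8 carbons long (octane).
The principal characteristic group is an aldehyde (terminal –CHO), named with the suffix -al.
The chain contains a C=C double bond, so the unsaturation ending is -ene.
The numbering direction is chosen so that the aldehyde carbon is C-1 by definition.
This places the double bond between C-3 and C-4.
The name is oct-3-enal.

oct-3-enal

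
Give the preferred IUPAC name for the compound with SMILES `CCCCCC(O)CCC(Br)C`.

2-bromodecan-5-ol

Counting along the main chain through the –OH group gives 10 carbons: the parent is decane.
The principal characteristic group is an alcohol (–OH), named with the suffix -ol.
The numbering direction is chosen so that numbering from this end puts the hydroxyl group at C-5 rather than C-6.
This places the hydroxyl at C-5; a bromo group at C-2.
Assembling the pieces gives 2-bromodecan-5-ol.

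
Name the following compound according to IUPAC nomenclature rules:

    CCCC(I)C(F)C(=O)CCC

The longest chain bearing the carbonyl is 9 carbons long (nonane).
A ketone (C=O on an internal carbon) is the principal characteristic group, giving the suffix -one.
Choose the numbering such that numbering from this end puts the carbonyl group at C-4 rather than C-6.
With this numbering: the carbonyl at C-4; a fluoro group at C-5; an iodo group at C-6.
Substituent prefixes are cited in alphabetical order (multiplying prefixes like di-/tri- are ignored for ordering).
Assembling the pieces gives 5-fluoro-6-iodononan-4-one.

5-fluoro-6-iodononan-4-one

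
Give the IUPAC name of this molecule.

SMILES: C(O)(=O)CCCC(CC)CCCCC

The longest carbon chain that includes the –COOH group has 10 carbons, so the parent hydride is decane.
The principal characteristic group is a carboxylic acid (terminal –COOH), named with the suffix -oic acid.
The numbering direction is chosen so that the carboxylic acid carbon is C-1 by definition.
With this numbering: an ethyl group at C-5.
Assembling the pieces gives 5-ethyldecanoic acid.

5-ethyldecanoic acid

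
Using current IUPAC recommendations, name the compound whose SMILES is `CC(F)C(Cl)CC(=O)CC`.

5-chloro-6-fluoroheptan-3-one

The longest carbon chain that includes the carbonyl has 7 carbons, so the parent hydride is heptane.
The principal characteristic group is a ketone (C=O on an internal carbon), named with the suffix -one.
The numbering direction is chosen so that numbering from this end puts the carbonyl group at C-3 rather than C-5.
With this numbering: the carbonyl at C-3; a chloro group at C-5; a fluoro group at C-6.
The substituents are ordered alphabetically, ignoring any di-/tri- multipliers.
The name is 5-chloro-6-fluoroheptan-3-one.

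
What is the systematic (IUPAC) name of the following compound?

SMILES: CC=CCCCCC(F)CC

8-fluorodec-2-ene

Counting along the main chain through the multiple bond gives 10 carbons: the parent is decane.
The chain contains a C=C double bond, so the unsaturation ending is -ene.
The numbering direction is chosen so that numbering from this end puts the double bond at C-2 rather than C-8.
This places the double bond between C-2 and C-3; a fluoro group at C-8.
Assembling the pieces gives 8-fluorodec-2-ene.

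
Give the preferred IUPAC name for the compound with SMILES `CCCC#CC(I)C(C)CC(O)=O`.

4-iodo-3-methylnon-5-ynoic acid

The longest chain bearing the –COOH group and the multiple bond is 9 carbons long (nonane).
A carboxylic acid (terminal –COOH) is the principal characteristic group, giving the suffix -oic acid.
There is one C≡C triple bond, indicated by the ending -yne.
The numbering direction is chosen so that the carboxylic acid carbon is C-1 by definition.
This places the triple bond between C-5 and C-6; an iodo group at C-4; a methyl group at C-3.
Prefixes are listed alphabetically: iodo, methyl.
The name is 4-iodo-3-methylnon-5-ynoic acid.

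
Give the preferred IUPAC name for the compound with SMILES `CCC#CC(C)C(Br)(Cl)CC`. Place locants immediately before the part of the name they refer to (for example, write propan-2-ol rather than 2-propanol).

The longest chain bearing the multiple bond is 8 carbons long (octane).
A C≡C triple bond in the chain gives the infix -yne-.
Number the chain so that numbering from this end puts the triple bond at C-3 rather than C-5.
This places the triple bond between C-3 and C-4; a bromo group at C-6; a chloro group at C-6; a methyl group at C-5.
Substituent prefixes are cited in alphabetical order (multiplying prefixes like di-/tri- are ignored for ordering).
The name is 6-bromo-6-chloro-5-methyloct-3-yne.

6-bromo-6-chloro-5-methyloct-3-yne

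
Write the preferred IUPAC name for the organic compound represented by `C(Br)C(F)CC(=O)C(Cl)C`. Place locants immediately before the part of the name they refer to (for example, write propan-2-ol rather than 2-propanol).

6-bromo-2-chloro-5-fluorohexan-3-one

Counting along the main chain through the carbonyl gives 6 carbons: the parent is hexane.
A ketone (C=O on an internal carbon) is the principal characteristic group, giving the suffix -one.
The numbering direction is chosen so that numbering from this end puts the carbonyl group at C-3 rather than C-4.
With this numbering: the carbonyl at C-3; a bromo group at C-6; a chloro group at C-2; a fluoro group at C-5.
The substituents are ordered alphabetically, ignoring any di-/tri- multipliers.
Putting it together: 6-bromo-2-chloro-5-fluorohexan-3-one.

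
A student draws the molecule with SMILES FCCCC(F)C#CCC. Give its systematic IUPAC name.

5,8-difluorooct-3-yne

The longest chain bearing the multiple bond is 8 carbons long (octane).
There is one C≡C triple bond, indicated by the ending -yne.
Choose the numbering such that numbering from this end puts the triple bond at C-3 rather than C-5.
That gives the triple bond between C-3 and C-4; fluoro groups at C-5 and C-8.
Putting it together: 5,8-difluorooct-3-yne.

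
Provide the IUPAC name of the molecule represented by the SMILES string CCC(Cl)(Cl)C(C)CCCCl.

1,5,5-trichloro-4-methylheptane

The longest continuous carbon chain has 7 atoms, so the parent hydride is heptane.
Choose the numbering such that the substituent locant set {1,4,5,5} is lower than {3,3,4,7} at the first point of difference.
This places chloro groups at C-1 and C-5 (×2); a methyl group at C-4.
Prefixes are listed alphabetically: chloro, methyl.
Putting it together: 1,5,5-trichloro-4-methylheptane.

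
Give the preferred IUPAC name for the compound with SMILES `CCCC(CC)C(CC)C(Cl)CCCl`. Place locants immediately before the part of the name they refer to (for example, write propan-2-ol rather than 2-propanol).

The longest continuous carbon chain has 8 atoms, so the parent hydride is octane.
Choose the numbering such that the substituent locant set {1,3,4,5} is lower than {4,5,6,8} at the first point of difference.
That gives chloro groups at C-1 and C-3; ethyl groups at C-4 and C-5.
Prefixes are listed alphabetically: chloro, ethyl.
Putting it together: 1,3-dichloro-4,5-diethyloctane.

1,3-dichloro-4,5-diethyloctane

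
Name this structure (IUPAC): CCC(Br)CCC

3-bromohexane

The longest continuous carbon chain has 6 atoms, so the parent hydride is hexane.
Number the chain so that the substituent locant set {3} is lower than {4} at the first point of difference.
With this numbering: a bromo group at C-3.
The name is 3-bromohexane.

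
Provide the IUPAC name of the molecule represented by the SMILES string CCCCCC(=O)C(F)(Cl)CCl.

The longest carbon chain that includes the carbonyl has 8 carbons, so the parent hydride is octane.
The highest-priority functional group is a ketone (C=O on an internal carbon), so the name ends in -one.
Number the chain so that numbering from this end puts the carbonyl group at C-3 rather than C-6.
This places the carbonyl at C-3; chloro groups at C-1 and C-2; a fluoro group at C-2.
Prefixes are listed alphabetically: chloro, fluoro.
The name is 1,2-dichloro-2-fluorooctan-3-one.

1,2-dichloro-2-fluorooctan-3-one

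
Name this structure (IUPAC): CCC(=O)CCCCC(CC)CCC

Counting along the main chain through the carbonyl gives 11 carbons: the parent is undecane.
A ketone (C=O on an internal carbon) is the principal characteristic group, giving the suffix -one.
The numbering direction is chosen so that numbering from this end puts the carbonyl group at C-3 rather than C-9.
With this numbering: the carbonyl at C-3; an ethyl group at C-8.
The name is 8-ethylundecan-3-one.

8-ethylundecan-3-one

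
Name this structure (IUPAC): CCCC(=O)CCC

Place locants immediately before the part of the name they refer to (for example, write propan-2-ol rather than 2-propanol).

Counting along the main chain through the carbonyl gives 7 carbons: the parent is heptane.
The principal characteristic group is a ketone (C=O on an internal carbon), named with the suffix -one.
The molecule is symmetric, so either numbering direction gives the same locants.
With this numbering: the carbonyl at C-4.
The name is heptan-4-one.

heptan-4-one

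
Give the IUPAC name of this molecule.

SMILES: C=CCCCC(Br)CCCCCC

6-bromododec-1-ene

Counting along the main chain through the multiple bond gives 12 carbons: the parent is dodecane.
There is one C=C double bond, indicated by the ending -ene.
The numbering direction is chosen so that numbering from this end puts the double bond at C-1 rather than C-11.
With this numbering: the double bond between C-1 and C-2; a bromo group at C-6.
Putting it together: 6-bromododec-1-ene.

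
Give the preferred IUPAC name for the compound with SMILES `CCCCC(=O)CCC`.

The longest carbon chain that includes the carbonyl has 8 carbons, so the parent hydride is octane.
The highest-priority functional group is a ketone (C=O on an internal carbon), so the name ends in -one.
The numbering direction is chosen so that numbering from this end puts the carbonyl group at C-4 rather than C-5.
That gives the carbonyl at C-4.
Assembling the pieces gives octan-4-one.

octan-4-one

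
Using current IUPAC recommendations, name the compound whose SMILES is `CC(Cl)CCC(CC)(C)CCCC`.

2-chloro-5-ethyl-5-methylnonane

The parent chain contains 9 carbons (nonane).
The numbering direction is chosen so that the substituent locant set {2,5,5} is lower than {5,5,8} at the first point of difference.
This places a chloro group at C-2; an ethyl group at C-5; a methyl group at C-5.
Prefixes are listed alphabetically: chloro, ethyl, methyl.
The name is 2-chloro-5-ethyl-5-methylnonane.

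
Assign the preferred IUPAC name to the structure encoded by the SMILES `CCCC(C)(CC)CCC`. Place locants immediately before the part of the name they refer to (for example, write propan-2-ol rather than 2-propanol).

4-ethyl-4-methylheptane

The longest continuous carbon chain has 7 atoms, so the parent hydride is heptane.
Both numbering directions give the same locant set; either may be used.
With this numbering: an ethyl group at C-4; a methyl group at C-4.
Substituent prefixes are cited in alphabetical order (multiplying prefixes like di-/tri- are ignored for ordering).
Putting it together: 4-ethyl-4-methylheptane.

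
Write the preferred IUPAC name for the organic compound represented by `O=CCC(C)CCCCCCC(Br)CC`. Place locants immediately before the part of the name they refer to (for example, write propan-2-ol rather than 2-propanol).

10-bromo-3-methyldodecanal

The longest chain bearing the –CHO group is 12 carbons long (dodecane).
An aldehyde (terminal –CHO) is the principal characteristic group, giving the suffix -al.
Number the chain so that the aldehyde carbon is C-1 by definition.
This places a bromo group at C-10; a methyl group at C-3.
Substituent prefixes are cited in alphabetical order (multiplying prefixes like di-/tri- are ignored for ordering).
The name is 10-bromo-3-methyldodecanal.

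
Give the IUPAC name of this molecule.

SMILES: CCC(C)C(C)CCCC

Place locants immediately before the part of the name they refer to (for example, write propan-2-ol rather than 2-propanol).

3,4-dimethyloctane

The longest continuous carbon chain has 8 atoms, so the parent hydride is octane.
Number the chain so that the substituent locant set {3,4} is lower than {5,6} at the first point of difference.
With this numbering: methyl groups at C-3 and C-4.
Putting it together: 3,4-dimethyloctane.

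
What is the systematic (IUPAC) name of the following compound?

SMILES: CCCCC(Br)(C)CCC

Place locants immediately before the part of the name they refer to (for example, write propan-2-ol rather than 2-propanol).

4-bromo-4-methyloctane

The longest carbon chain is 8 atoms: the parent is octane.
Number the chain so that the substituent locant set {4,4} is lower than {5,5} at the first point of difference.
With this numbering: a bromo group at C-4; a methyl group at C-4.
Substituent prefixes are cited in alphabetical order (multiplying prefixes like di-/tri- are ignored for ordering).
Assembling the pieces gives 4-bromo-4-methyloctane.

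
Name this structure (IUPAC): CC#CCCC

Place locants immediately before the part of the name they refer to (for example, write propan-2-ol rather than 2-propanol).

hex-2-yne

The longest chain bearing the multiple bond is 6 carbons long (hexane).
The chain contains a C≡C triple bond, so the unsaturation ending is -yne.
Number the chain so that numbering from this end puts the triple bond at C-2 rather than C-4.
With this numbering: the triple bond between C-2 and C-3.
The name is hex-2-yne.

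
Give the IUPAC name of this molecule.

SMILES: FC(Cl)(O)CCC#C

The longest carbon chain that includes the –OH group and the multiple bond has 5 carbons, so the parent hydride is pentane.
An alcohol (–OH) is the principal characteristic group, giving the suffix -ol.
A C≡C triple bond in the chain gives the infix -yne-.
The numbering direction is chosen so that numbering from this end puts the hydroxyl group at C-1 rather than C-5.
With this numbering: the hydroxyl at C-1; the triple bond between C-4 and C-5; a chloro group at C-1; a fluoro group at C-1.
The substituents are ordered alphabetically, ignoring any di-/tri- multipliers.
The name is 1-chloro-1-fluoropent-4-yn-1-ol.

1-chloro-1-fluoropent-4-yn-1-ol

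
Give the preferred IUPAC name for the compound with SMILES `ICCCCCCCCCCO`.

The longest carbon chain that includes the –OH group has 10 carbons, so the parent hydride is decane.
The principal characteristic group is an alcohol (–OH), named with the suffix -ol.
The numbering direction is chosen so that numbering from this end puts the hydroxyl group at C-1 rather than C-10.
That gives the hydroxyl at C-1; an iodo group at C-10.
Putting it together: 10-iododecan-1-ol.

10-iododecan-1-ol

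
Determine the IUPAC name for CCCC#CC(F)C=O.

The longest chain bearing the –CHO group and the multiple bond is 7 carbons long (heptane).
The highest-priority functional group is an aldehyde (terminal –CHO), so the name ends in -al.
The chain contains a C≡C triple bond, so the unsaturation ending is -yne.
Number the chain so that the aldehyde carbon is C-1 by definition.
That gives the triple bond between C-3 and C-4; a fluoro group at C-2.
Assembling the pieces gives 2-fluorohept-3-ynal.

2-fluorohept-3-ynal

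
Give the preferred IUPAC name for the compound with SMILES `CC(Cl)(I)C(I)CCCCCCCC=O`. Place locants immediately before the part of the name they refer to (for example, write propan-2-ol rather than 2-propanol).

10-chloro-9,10-diiodoundecanal

The longest chain bearing the –CHO group is 11 carbons long (undecane).
The highest-priority functional group is an aldehyde (terminal –CHO), so the name ends in -al.
Number the chain so that the aldehyde carbon is C-1 by definition.
That gives a chloro group at C-10; iodo groups at C-9 and C-10.
The substituents are ordered alphabetically, ignoring any di-/tri- multipliers.
Putting it together: 10-chloro-9,10-diiodoundecanal.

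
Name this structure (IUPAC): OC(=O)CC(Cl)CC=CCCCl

Counting along the main chain through the –COOH group and the multiple bond gives 8 carbons: the parent is octane.
The highest-priority functional group is a carboxylic acid (terminal –COOH), so the name ends in -oic acid.
The chain contains a C=C double bond, so the unsaturation ending is -ene.
Number the chain so that the carboxylic acid carbon is C-1 by definition.
That gives the double bond between C-5 and C-6; chloro groups at C-3 and C-8.
Assembling the pieces gives 3,8-dichlorooct-5-enoic acid.

3,8-dichlorooct-5-enoic acid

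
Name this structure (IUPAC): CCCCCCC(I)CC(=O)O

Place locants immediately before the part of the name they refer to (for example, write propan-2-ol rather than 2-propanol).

3-iodononanoic acid

Counting along the main chain through the –COOH group gives 9 carbons: the parent is nonane.
The principal characteristic group is a carboxylic acid (terminal –COOH), named with the suffix -oic acid.
The numbering direction is chosen so that the carboxylic acid carbon is C-1 by definition.
This places an iodo group at C-3.
Putting it together: 3-iodononanoic acid.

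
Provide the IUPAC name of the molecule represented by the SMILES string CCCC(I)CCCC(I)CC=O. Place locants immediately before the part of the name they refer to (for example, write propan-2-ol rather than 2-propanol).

3,7-diiododecanal

The longest carbon chain that includes the –CHO group has 10 carbons, so the parent hydride is decane.
The principal characteristic group is an aldehyde (terminal –CHO), named with the suffix -al.
Choose the numbering such that the aldehyde carbon is C-1 by definition.
That gives iodo groups at C-3 and C-7.
The name is 3,7-diiododecanal.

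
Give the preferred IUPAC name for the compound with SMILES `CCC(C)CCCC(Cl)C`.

The parent chain contains 8 carbons (octane).
Choose the numbering such that the substituent locant set {2,6} is lower than {3,7} at the first point of difference.
This places a chloro group at C-2; a methyl group at C-6.
The substituents are ordered alphabetically, ignoring any di-/tri- multipliers.
The name is 2-chloro-6-methyloctane.

2-chloro-6-methyloctane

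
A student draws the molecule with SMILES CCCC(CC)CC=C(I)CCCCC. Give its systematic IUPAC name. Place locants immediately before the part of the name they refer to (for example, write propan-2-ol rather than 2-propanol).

The longest carbon chain that includes the multiple bond has 12 carbons, so the parent hydride is dodecane.
There is one C=C double bond, indicated by the ending -ene.
Choose the numbering such that the substituent locant set {4,7} is lower than {6,9} at the first point of difference.
This places the double bond between C-6 and C-7; an ethyl group at C-4; an iodo group at C-7.
Prefixes are listed alphabetically: ethyl, iodo.
Putting it together: 4-ethyl-7-iodododec-6-ene.

4-ethyl-7-iodododec-6-ene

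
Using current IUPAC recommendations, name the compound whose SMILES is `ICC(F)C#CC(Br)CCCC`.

Counting along the main chain through the multiple bond gives 9 carbons: the parent is nonane.
A C≡C triple bond in the chain gives the infix -yne-.
Choose the numbering such that numbering from this end puts the triple bond at C-3 rather than C-6.
That gives the triple bond between C-3 and C-4; a bromo group at C-5; a fluoro group at C-2; an iodo group at C-1.
Substituent prefixes are cited in alphabetical order (multiplying prefixes like di-/tri- are ignored for ordering).
Assembling the pieces gives 5-bromo-2-fluoro-1-iodonon-3-yne.

5-bromo-2-fluoro-1-iodonon-3-yne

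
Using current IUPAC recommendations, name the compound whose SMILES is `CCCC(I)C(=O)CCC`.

5-iodooctan-4-one

The longest carbon chain that includes the carbonyl has 8 carbons, so the parent hydride is octane.
The highest-priority functional group is a ketone (C=O on an internal carbon), so the name ends in -one.
Number the chain so that numbering from this end puts the carbonyl group at C-4 rather than C-5.
That gives the carbonyl at C-4; an iodo group at C-5.
The name is 5-iodooctan-4-one.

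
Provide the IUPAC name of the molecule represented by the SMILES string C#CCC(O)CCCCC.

non-1-yn-4-ol

Counting along the main chain through the –OH group and the multiple bond gives 9 carbons: the parent is nonane.
The highest-priority functional group is an alcohol (–OH), so the name ends in -ol.
There is one C≡C triple bond, indicated by the ending -yne.
The numbering direction is chosen so that numbering from this end puts the hydroxyl group at C-4 rather than C-6.
That gives the hydroxyl at C-4; the triple bond between C-1 and C-2.
Putting it together: non-1-yn-4-ol.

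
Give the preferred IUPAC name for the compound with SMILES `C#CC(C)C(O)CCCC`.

3-methyloct-1-yn-4-ol

Counting along the main chain through the –OH group and the multiple bond gives 8 carbons: the parent is octane.
An alcohol (–OH) is the principal characteristic group, giving the suffix -ol.
The chain contains a C≡C triple bond, so the unsaturation ending is -yne.
Number the chain so that numbering from this end puts the hydroxyl group at C-4 rather than C-5.
This places the hydroxyl at C-4; the triple bond between C-1 and C-2; a methyl group at C-3.
The name is 3-methyloct-1-yn-4-ol.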